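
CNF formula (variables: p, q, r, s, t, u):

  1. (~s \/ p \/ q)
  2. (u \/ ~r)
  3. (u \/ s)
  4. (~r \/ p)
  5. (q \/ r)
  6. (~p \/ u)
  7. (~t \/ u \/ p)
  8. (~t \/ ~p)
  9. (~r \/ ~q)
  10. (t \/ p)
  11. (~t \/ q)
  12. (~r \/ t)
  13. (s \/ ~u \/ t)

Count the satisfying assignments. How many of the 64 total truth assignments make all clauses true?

3

The models are:
  p=0 q=1 r=0 s=0 t=1 u=1
  p=0 q=1 r=0 s=1 t=1 u=1
  p=1 q=1 r=0 s=1 t=0 u=1
Count: 3.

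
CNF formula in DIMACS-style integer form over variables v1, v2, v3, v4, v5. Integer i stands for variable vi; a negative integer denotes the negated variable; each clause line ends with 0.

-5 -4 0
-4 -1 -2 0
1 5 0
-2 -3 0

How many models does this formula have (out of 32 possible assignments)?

11

Case analysis on v1 and v2:
  v1=1, v2=1: remaining (v3,v4,v5) ∈ {(0,0,0); (0,0,1)} — 2.
  v1=1, v2=0: v3 free; 3 ways for (v4,v5) × 2^1 = 6.
  v1=0, v2=1: remaining (v3,v4,v5) ∈ {(0,0,1)} — 1.
  v1=0, v2=0: remaining (v3,v4,v5) ∈ {(0,0,1); (1,0,1)} — 2.
Total: 2 + 6 + 1 + 2 = 11.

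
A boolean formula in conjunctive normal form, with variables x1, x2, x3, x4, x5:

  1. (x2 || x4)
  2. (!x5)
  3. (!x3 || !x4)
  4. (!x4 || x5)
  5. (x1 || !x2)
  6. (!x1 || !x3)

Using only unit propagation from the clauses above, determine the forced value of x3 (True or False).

False

Unit clause (!x5) sets x5 = False.
(x5 || !x4) with x5 = False leaves only !x4, so x4 = False.
(x4 || x2) with x4 = False leaves only x2, so x2 = True.
(x1 || !x2) with x2 = True leaves only x1, so x1 = True.
(!x1 || !x3) with x1 = True leaves only !x3, so x3 = False.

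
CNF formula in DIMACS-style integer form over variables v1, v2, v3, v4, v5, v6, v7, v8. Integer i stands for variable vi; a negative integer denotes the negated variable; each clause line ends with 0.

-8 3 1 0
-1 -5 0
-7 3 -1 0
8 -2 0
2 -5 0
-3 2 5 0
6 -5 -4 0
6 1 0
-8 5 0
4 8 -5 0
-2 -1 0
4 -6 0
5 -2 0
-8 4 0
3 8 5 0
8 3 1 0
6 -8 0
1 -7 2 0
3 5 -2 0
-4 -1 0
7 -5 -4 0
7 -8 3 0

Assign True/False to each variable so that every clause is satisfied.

Try v1 = False.
  then v6 is forced to True.
  then v4 is forced to True.
For the remaining variables, v2 = True, v3 = True, v5 = True, v7 = True, v8 = True works.

v1=F  v2=T  v3=T  v4=T  v5=T  v6=T  v7=T  v8=T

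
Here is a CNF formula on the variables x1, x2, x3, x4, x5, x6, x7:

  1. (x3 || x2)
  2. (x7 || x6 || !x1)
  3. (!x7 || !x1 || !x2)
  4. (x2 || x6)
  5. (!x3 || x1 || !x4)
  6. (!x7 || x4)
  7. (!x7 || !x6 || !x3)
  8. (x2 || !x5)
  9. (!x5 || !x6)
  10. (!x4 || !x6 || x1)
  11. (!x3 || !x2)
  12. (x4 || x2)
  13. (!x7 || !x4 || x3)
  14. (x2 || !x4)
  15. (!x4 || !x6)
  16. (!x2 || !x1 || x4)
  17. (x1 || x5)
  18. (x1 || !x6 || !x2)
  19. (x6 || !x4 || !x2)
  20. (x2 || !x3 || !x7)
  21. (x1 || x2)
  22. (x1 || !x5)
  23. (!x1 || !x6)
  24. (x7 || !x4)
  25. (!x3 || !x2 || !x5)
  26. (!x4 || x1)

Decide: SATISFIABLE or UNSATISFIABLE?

x2 = True:
  x1 = True:
    propagation gives x7=False, x6=True; an empty clause results — contradiction.
  x1 = False:
    propagation gives x5=True; an empty clause results — contradiction.
x2 = False:
  propagation gives x3=True, x6=True, x7=False, x5=False; an empty clause results — contradiction.
Every branch closes, so no satisfying assignment exists.

UNSATISFIABLE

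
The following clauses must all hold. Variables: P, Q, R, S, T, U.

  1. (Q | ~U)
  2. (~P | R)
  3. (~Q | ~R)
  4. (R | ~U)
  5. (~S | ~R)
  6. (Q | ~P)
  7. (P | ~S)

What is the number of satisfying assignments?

Satisfying assignments:
  P=0 Q=0 R=0 S=0 T=0 U=0
  P=0 Q=0 R=0 S=0 T=1 U=0
  P=0 Q=0 R=1 S=0 T=0 U=0
  P=0 Q=0 R=1 S=0 T=1 U=0
  P=0 Q=1 R=0 S=0 T=0 U=0
  P=0 Q=1 R=0 S=0 T=1 U=0
Count: 6.

6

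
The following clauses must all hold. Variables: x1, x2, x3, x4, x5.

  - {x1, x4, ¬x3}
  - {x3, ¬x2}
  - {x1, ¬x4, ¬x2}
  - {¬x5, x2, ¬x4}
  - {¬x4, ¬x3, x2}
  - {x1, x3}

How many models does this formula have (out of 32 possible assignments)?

Case analysis on x2 and x3:
  x2=T, x3=T: remaining (x1,x4,x5) ∈ {(T,F,F); (T,F,T); (T,T,F); (T,T,T)} — 4.
  x2=T, x3=F: a clause becomes empty — 0.
  x2=F, x3=T: remaining (x1,x4,x5) ∈ {(T,F,F); (T,F,T)} — 2.
  x2=F, x3=F: remaining (x1,x4,x5) ∈ {(T,F,F); (T,F,T); (T,T,F)} — 3.
Total: 4 + 0 + 2 + 3 = 9.

9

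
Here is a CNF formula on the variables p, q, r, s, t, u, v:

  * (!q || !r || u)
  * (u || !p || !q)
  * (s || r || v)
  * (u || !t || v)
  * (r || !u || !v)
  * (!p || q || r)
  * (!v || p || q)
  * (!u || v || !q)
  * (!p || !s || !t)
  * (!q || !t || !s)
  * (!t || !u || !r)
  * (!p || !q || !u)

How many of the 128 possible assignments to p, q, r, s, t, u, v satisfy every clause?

22

Case analysis on q and u:
  q=1, u=1: remaining (p,r,s,t,v) ∈ {(0,1,0,0,1); (0,1,1,0,1)} — 2.
  q=1, u=0: remaining (p,r,s,t,v) ∈ {(0,0,0,0,1); (0,0,0,1,1); (0,0,1,0,0); (0,0,1,0,1)} — 4.
  q=0, u=1: 8 of the 32 assignments to (p,r,s,t,v) work.
  q=0, u=0: 8 of the 32 assignments to (p,r,s,t,v) work.
Total: 2 + 4 + 8 + 8 = 22.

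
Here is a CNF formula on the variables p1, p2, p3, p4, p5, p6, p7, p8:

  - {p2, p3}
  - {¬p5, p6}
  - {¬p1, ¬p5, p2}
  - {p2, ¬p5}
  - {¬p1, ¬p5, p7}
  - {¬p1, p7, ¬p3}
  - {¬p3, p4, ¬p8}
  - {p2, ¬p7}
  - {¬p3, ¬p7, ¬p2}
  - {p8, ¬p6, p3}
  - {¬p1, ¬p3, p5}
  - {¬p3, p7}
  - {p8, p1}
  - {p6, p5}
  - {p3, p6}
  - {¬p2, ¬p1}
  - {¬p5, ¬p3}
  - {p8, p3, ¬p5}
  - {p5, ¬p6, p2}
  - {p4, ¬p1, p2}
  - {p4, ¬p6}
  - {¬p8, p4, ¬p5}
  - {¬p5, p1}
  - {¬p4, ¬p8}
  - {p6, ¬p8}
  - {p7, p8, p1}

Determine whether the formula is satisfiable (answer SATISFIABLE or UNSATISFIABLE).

UNSATISFIABLE

p5 = True:
  propagation gives p6=True, p2=True, p1=False; an empty clause results — contradiction.
p5 = False:
  propagation gives p6=True, p2=True, p1=False, p8=True; an empty clause results — contradiction.
Every branch closes, so no satisfying assignment exists.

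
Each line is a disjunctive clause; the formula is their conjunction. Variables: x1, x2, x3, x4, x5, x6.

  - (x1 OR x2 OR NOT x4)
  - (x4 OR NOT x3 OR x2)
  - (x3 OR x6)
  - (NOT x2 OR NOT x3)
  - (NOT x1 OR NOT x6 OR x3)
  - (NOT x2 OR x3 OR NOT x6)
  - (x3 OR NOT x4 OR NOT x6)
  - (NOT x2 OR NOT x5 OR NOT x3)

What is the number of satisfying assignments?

6

Satisfying assignments:
  x1=0 x2=0 x3=0 x4=0 x5=0 x6=1
  x1=0 x2=0 x3=0 x4=0 x5=1 x6=1
  x1=1 x2=0 x3=1 x4=1 x5=0 x6=0
  x1=1 x2=0 x3=1 x4=1 x5=0 x6=1
  x1=1 x2=0 x3=1 x4=1 x5=1 x6=0
  x1=1 x2=0 x3=1 x4=1 x5=1 x6=1
Count: 6.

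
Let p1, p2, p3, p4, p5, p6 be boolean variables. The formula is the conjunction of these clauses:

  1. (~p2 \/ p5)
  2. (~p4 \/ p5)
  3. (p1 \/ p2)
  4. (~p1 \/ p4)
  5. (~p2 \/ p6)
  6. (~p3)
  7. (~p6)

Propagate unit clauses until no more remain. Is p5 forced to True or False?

True

(~p3) is a unit clause: p3 = False.
Unit clause (~p6) sets p6 = False.
From (~p2 \/ p6) and p6 = False: p2 = False.
From (p1 \/ p2) and p2 = False: p1 = True.
From (p4 \/ ~p1) and p1 = True: p4 = True.
From (~p4 \/ p5) and p4 = True: p5 = True.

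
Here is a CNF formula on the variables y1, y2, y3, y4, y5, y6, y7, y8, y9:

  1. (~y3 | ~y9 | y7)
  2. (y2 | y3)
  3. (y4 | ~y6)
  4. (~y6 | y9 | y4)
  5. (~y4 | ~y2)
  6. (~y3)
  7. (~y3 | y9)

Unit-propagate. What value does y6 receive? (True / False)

False

Unit clause (~y3) sets y3 = False.
From (y3 | y2) and y3 = False: y2 = True.
In (~y2 | ~y4), ~y2 is now false; ~y4 must hold, so y4 = False.
From (y4 | ~y6) and y4 = False: y6 = False.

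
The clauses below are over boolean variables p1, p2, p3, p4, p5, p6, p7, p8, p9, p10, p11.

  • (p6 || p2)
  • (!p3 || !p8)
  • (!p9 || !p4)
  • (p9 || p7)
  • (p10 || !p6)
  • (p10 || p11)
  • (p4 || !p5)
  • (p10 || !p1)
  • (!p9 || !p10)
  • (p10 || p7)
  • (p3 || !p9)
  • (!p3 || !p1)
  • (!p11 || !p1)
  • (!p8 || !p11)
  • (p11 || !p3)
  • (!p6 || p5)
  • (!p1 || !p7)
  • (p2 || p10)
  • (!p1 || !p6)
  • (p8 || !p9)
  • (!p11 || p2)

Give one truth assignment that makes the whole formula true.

p1 = F, p2 = T, p3 = F, p4 = F, p5 = F, p6 = F, p7 = T, p8 = F, p9 = F, p10 = T, p11 = F

Check each clause:
  1. (p2 || p6) — p2 is true.
  2. (!p8 || !p3) — !p8 is true.
  3. (!p4 || !p9) — !p4 is true.
  4. (p9 || p7) — p7 is true.
  5. (p10 || !p6) — !p6 is true.
  6. (p11 || p10) — p10 is true.
  7. (p4 || !p5) — !p5 is true.
  8. (p10 || !p1) — p10 is true.
  9. (!p9 || !p10) — !p9 is true.
  10. (p7 || p10) — p10 is true.
  11. (p3 || !p9) — !p9 is true.
  12. (!p3 || !p1) — !p3 is true.
  13. (!p1 || !p11) — !p11 is true.
  14. (!p8 || !p11) — !p8 is true.
  15. (!p3 || p11) — !p3 is true.
  16. (!p6 || p5) — !p6 is true.
  17. (!p7 || !p1) — !p1 is true.
  18. (p10 || p2) — p2 is true.
  19. (!p6 || !p1) — !p6 is true.
  20. (!p9 || p8) — !p9 is true.
  21. (p2 || !p11) — p2 is true.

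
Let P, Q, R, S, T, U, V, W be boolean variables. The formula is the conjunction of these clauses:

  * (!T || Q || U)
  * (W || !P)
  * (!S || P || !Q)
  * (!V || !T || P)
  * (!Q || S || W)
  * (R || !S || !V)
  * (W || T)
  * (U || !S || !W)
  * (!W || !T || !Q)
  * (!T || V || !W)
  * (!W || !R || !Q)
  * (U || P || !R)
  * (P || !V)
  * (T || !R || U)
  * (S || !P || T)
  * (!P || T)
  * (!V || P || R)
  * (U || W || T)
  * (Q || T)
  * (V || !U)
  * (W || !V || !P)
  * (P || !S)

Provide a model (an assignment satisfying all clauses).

P = True  Q = False  R = True  S = False  T = True  U = True  V = True  W = True

Try P = True.
  then W is forced to True.
  then T is forced to True.
  then Q is forced to False.
  then U is forced to True.
  then V is forced to True.
The remaining clauses are satisfied by R = True, S = False.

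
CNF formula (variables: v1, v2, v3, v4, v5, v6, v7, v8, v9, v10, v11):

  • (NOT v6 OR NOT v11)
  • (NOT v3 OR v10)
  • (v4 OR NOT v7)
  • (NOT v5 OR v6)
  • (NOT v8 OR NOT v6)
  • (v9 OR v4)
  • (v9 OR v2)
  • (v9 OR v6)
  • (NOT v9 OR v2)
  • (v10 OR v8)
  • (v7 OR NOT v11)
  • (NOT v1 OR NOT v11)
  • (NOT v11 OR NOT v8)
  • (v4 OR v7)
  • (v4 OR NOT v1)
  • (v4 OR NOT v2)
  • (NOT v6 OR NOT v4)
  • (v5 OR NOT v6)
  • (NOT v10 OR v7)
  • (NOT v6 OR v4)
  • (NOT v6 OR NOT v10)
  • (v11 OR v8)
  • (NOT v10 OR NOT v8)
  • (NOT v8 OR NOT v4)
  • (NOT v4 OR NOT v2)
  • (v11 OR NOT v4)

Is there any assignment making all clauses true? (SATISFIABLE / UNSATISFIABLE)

v4 = True:
  propagation gives v6=False, v5=False, v9=True, v2=True; an empty clause results — contradiction.
v4 = False:
  propagation gives v7=False; an empty clause results — contradiction.
Every branch closes, so no satisfying assignment exists.

UNSATISFIABLE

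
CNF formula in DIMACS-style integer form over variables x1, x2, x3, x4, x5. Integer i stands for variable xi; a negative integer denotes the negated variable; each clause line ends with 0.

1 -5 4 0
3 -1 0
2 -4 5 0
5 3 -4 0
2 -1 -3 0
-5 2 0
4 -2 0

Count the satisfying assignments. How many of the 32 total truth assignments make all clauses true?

The models are:
  x1=F x2=F x3=F x4=F x5=F
  x1=F x2=F x3=T x4=F x5=F
  x1=F x2=T x3=F x4=T x5=T
  x1=F x2=T x3=T x4=T x5=F
  x1=F x2=T x3=T x4=T x5=T
  x1=T x2=T x3=T x4=T x5=F
  x1=T x2=T x3=T x4=T x5=T
Count: 7.

7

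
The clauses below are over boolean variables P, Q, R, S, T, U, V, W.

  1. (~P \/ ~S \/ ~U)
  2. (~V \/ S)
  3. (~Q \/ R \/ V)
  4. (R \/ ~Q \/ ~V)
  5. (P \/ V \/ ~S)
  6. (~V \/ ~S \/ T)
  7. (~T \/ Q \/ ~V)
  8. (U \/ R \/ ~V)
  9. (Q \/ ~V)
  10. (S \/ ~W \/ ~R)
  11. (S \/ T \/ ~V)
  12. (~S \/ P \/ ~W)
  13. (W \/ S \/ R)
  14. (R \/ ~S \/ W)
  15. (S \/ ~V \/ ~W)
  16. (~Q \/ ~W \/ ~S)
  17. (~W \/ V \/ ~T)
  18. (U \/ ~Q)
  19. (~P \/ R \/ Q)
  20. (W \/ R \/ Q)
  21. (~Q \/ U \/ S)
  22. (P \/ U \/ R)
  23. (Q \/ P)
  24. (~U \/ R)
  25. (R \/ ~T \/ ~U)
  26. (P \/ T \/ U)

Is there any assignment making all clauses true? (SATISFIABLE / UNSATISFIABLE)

Set P = True and propagate.
The remaining clauses are satisfied by Q = True, R = True, S = False, T = True, U = True, V = False, W = False.
So P=True  Q=True  R=True  S=False  T=True  U=True  V=False  W=False is a satisfying assignment.

SATISFIABLE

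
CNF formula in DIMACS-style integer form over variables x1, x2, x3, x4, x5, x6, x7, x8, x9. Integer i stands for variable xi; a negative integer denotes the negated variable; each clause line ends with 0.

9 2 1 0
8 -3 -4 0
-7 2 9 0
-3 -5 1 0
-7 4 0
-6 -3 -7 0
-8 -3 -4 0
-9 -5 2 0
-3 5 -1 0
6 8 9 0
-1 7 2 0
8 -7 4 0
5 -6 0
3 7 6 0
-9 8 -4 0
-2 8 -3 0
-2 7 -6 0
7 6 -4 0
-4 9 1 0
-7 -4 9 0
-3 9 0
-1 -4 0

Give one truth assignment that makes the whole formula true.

Branch on x1: take x1 = True.
  then x4 is forced to False.
  then x7 is forced to False.
  then x2 is forced to True.
  then x6 is forced to False.
  then x3 is forced to True.
  then x5 is forced to True.
  then x8 is forced to True.
  then x9 is forced to True.
Every clause has at least one true literal under this assignment.

x1 = T  x2 = T  x3 = T  x4 = F  x5 = T  x6 = F  x7 = F  x8 = T  x9 = T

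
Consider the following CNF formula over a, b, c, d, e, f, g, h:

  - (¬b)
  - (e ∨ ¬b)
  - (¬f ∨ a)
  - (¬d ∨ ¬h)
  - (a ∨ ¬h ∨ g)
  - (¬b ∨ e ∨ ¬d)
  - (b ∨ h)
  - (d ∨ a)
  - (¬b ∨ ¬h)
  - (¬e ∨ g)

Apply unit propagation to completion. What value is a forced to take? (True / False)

(¬b) is a unit clause: b = False.
(b ∨ h): since b = False, the clause reduces to (h). h = True.
From (¬d ∨ ¬h) and h = True: d = False.
From (d ∨ a) and d = False: a = True.

True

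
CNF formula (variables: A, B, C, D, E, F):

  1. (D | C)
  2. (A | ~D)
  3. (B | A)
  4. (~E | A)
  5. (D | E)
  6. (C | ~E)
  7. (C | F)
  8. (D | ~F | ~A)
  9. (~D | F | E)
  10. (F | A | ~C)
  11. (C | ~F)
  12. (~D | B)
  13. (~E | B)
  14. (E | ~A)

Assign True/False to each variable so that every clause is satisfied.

A=T, B=T, C=T, D=F, E=T, F=F

B occurs only positively in the remaining clauses — set B = True.
Set A = True and propagate.
  then E is forced to True.
  then C is forced to True.
Branch on D: take D = False.
  then F is forced to False.
Every clause has at least one true literal under this assignment.
Check each clause:
  1. (D | C) — C is true.
  2. (A | ~D) — A is true.
  3. (B | A) — A is true.
  4. (~E | A) — A is true.
  5. (E | D) — E is true.
  6. (~E | C) — C is true.
  7. (C | F) — C is true.
  8. (~A | ~F | D) — ~F is true.
  9. (F | E | ~D) — ~D is true.
  10. (~C | F | A) — A is true.
  11. (~F | C) — ~F is true.
  12. (~D | B) — B is true.
  13. (B | ~E) — B is true.
  14. (E | ~A) — E is true.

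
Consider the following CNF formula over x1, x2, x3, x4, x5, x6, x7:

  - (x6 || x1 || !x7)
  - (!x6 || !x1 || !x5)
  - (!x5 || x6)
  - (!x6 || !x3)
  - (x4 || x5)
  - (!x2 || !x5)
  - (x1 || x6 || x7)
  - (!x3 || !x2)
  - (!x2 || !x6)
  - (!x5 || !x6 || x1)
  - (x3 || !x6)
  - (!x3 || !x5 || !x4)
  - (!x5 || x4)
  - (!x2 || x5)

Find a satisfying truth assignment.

x2 occurs only negated in the remaining clauses — set x2 = False.
Try x1 = True.
The remaining clauses are satisfied by x3 = True, x4 = True, x5 = False, x6 = False, x7 = False.

x1=True, x2=False, x3=True, x4=True, x5=False, x6=False, x7=False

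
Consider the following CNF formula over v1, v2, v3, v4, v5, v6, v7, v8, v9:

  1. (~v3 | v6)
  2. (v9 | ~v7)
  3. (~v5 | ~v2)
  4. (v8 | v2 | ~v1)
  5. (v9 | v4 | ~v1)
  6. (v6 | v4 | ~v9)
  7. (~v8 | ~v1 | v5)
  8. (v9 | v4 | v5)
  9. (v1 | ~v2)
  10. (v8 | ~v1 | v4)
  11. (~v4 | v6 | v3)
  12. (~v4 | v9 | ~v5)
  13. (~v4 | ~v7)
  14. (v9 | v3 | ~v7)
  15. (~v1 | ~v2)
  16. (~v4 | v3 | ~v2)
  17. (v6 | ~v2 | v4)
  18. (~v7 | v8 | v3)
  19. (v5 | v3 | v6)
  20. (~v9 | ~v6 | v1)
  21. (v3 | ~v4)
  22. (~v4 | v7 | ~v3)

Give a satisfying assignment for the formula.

v1 = T, v2 = F, v3 = F, v4 = F, v5 = T, v6 = T, v7 = T, v8 = T, v9 = T

Check each clause:
  1. (~v3 | v6) — ~v3 is true.
  2. (~v7 | v9) — v9 is true.
  3. (~v5 | ~v2) — ~v2 is true.
  4. (v2 | v8 | ~v1) — v8 is true.
  5. (~v1 | v9 | v4) — v9 is true.
  6. (v6 | ~v9 | v4) — v6 is true.
  7. (v5 | ~v8 | ~v1) — v5 is true.
  8. (v9 | v4 | v5) — v9 is true.
  9. (v1 | ~v2) — v1 is true.
  10. (~v1 | v8 | v4) — v8 is true.
  11. (v6 | ~v4 | v3) — ~v4 is true.
  12. (~v4 | v9 | ~v5) — v9 is true.
  13. (~v4 | ~v7) — ~v4 is true.
  14. (v3 | v9 | ~v7) — v9 is true.
  15. (~v2 | ~v1) — ~v2 is true.
  16. (v3 | ~v4 | ~v2) — ~v4 is true.
  17. (v6 | v4 | ~v2) — ~v2 is true.
  18. (v8 | v3 | ~v7) — v8 is true.
  19. (v5 | v3 | v6) — v5 is true.
  20. (~v9 | ~v6 | v1) — v1 is true.
  21. (~v4 | v3) — ~v4 is true.
  22. (v7 | ~v3 | ~v4) — ~v4 is true.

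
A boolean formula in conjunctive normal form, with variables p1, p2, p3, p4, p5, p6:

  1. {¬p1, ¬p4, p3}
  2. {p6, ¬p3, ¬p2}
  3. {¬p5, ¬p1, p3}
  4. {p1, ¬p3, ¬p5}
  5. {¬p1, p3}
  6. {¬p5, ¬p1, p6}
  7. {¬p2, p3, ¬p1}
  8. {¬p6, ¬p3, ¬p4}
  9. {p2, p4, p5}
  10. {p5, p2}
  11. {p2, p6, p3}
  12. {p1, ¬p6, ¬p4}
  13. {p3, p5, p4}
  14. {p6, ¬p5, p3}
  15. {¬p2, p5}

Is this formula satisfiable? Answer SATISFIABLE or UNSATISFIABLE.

SATISFIABLE

Branch on p1: take p1 = False.
Try p2 = True.
  then p5 is forced to True.
  then p3 is forced to False.
  then p6 is forced to True.
  then p4 is forced to False.
So p1=False, p2=True, p3=False, p4=False, p5=True, p6=True is a satisfying assignment.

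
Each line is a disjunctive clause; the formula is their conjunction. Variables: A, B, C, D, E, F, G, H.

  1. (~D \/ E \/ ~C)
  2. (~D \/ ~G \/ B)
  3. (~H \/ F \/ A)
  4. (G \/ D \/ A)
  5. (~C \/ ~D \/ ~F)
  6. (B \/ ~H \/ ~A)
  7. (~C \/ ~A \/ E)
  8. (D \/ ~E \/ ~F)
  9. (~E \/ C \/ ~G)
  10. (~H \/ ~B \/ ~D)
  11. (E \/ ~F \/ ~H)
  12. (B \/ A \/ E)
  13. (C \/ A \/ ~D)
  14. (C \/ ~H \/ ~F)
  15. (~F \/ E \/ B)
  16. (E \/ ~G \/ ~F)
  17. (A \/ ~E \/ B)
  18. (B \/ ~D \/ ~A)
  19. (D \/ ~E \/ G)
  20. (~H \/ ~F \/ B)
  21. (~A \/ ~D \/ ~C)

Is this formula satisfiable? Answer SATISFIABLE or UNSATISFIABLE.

SATISFIABLE

H occurs only negated in the remaining clauses — set H = False.
Set A = True and propagate.
Branch on B: take B = True.
The remaining clauses are satisfied by C = False, D = True, E = False, F = True, G = False.
Every clause has at least one true literal under this assignment.
So A=T, B=T, C=F, D=T, E=F, F=T, G=F, H=F is a satisfying assignment.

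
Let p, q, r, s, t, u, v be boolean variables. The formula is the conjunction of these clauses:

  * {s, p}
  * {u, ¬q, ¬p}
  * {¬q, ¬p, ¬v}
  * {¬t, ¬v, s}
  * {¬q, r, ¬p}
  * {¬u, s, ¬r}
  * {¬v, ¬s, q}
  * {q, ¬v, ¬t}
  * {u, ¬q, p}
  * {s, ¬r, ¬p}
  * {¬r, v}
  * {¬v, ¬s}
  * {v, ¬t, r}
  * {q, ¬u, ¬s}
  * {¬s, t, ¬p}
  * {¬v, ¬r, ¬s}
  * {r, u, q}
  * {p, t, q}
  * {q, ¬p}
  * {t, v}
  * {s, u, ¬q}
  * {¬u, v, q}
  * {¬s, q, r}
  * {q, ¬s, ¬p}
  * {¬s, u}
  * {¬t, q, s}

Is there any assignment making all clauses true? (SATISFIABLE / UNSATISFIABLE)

UNSATISFIABLE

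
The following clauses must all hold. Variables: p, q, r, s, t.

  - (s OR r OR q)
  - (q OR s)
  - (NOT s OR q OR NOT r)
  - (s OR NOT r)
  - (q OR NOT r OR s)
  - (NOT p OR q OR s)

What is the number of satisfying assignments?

16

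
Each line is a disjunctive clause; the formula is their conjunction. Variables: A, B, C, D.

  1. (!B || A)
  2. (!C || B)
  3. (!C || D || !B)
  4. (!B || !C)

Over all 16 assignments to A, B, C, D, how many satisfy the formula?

Satisfying assignments:
  A=0 B=0 C=0 D=0
  A=0 B=0 C=0 D=1
  A=1 B=0 C=0 D=0
  A=1 B=0 C=0 D=1
  A=1 B=1 C=0 D=0
  A=1 B=1 C=0 D=1
That's 6 in total.

6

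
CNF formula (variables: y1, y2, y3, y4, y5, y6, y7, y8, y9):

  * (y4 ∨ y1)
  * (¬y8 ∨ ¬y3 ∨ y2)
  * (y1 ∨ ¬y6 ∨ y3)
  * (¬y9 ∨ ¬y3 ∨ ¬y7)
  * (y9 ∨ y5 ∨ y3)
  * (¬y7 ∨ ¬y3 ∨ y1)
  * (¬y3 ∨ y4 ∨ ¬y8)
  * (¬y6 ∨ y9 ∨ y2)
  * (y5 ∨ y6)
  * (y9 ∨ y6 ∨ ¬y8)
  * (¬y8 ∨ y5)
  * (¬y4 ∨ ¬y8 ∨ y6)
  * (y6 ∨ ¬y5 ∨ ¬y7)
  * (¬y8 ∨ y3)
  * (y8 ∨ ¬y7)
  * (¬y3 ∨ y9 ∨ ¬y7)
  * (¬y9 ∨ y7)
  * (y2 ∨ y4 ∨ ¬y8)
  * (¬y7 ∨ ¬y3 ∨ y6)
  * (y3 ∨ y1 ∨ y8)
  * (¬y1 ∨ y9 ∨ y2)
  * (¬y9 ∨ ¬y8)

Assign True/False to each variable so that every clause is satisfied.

y1=1, y2=1, y3=1, y4=0, y5=0, y6=1, y7=0, y8=0, y9=0

y2 occurs only positively in the remaining clauses — set y2 = True.
Set y1 = True and propagate.
Set y3 = True and propagate.
For the remaining variables, y4 = False, y5 = False, y6 = True, y7 = False, y8 = False, y9 = False works.
Every clause has at least one true literal under this assignment.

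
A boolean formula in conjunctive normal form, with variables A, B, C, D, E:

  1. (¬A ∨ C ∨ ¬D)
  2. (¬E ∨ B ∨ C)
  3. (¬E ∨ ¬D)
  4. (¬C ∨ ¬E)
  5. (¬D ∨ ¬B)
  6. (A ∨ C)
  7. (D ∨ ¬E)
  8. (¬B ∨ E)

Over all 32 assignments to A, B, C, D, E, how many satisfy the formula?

5

Satisfying assignments:
  A=F B=F C=T D=F E=F
  A=F B=F C=T D=T E=F
  A=T B=F C=F D=F E=F
  A=T B=F C=T D=F E=F
  A=T B=F C=T D=T E=F
That's 5 in total.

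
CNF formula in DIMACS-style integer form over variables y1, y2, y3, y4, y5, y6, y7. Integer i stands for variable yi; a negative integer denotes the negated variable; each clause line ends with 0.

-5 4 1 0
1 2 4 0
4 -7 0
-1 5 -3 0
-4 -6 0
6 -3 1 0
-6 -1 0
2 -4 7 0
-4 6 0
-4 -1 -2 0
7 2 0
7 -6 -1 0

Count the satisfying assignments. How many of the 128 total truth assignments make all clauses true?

6

Satisfying assignments:
  y1=F y2=T y3=F y4=F y5=F y6=F y7=F
  y1=F y2=T y3=F y4=F y5=F y6=T y7=F
  y1=F y2=T y3=T y4=F y5=F y6=T y7=F
  y1=T y2=T y3=F y4=F y5=F y6=F y7=F
  y1=T y2=T y3=F y4=F y5=T y6=F y7=F
  y1=T y2=T y3=T y4=F y5=T y6=F y7=F
Count: 6.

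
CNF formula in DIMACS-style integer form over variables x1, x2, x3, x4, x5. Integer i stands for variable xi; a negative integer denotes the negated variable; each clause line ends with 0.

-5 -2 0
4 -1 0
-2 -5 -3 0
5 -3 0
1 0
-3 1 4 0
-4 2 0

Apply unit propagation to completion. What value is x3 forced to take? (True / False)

False

(x1) stands alone — x1 = True.
(x4 || !x1) with x1 = True leaves only x4, so x4 = True.
From (x2 || !x4) and x4 = True: x2 = True.
(!x5 || !x2): since x2 = True, the clause reduces to (!x5). x5 = False.
From (!x3 || x5) and x5 = False: x3 = False.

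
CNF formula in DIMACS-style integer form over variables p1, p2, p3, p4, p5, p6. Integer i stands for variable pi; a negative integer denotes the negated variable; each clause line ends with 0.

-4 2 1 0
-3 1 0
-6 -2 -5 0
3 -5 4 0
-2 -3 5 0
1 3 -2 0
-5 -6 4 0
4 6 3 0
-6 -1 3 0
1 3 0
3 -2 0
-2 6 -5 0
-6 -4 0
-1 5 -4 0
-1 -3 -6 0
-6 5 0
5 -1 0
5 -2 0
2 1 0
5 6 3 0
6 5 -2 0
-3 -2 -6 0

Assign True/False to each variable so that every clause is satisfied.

p1 = 1, p2 = 0, p3 = 0, p4 = 1, p5 = 1, p6 = 0

Check each clause:
  1. (p1 || p2 || !p4) — p1 is true.
  2. (p1 || !p3) — p1 is true.
  3. (!p6 || !p2 || !p5) — !p6 is true.
  4. (!p5 || p4 || p3) — p4 is true.
  5. (p5 || !p2 || !p3) — p5 is true.
  6. (!p2 || p3 || p1) — p1 is true.
  7. (!p6 || !p5 || p4) — !p6 is true.
  8. (p3 || p6 || p4) — p4 is true.
  9. (!p6 || p3 || !p1) — !p6 is true.
  10. (p1 || p3) — p1 is true.
  11. (!p2 || p3) — !p2 is true.
  12. (!p5 || p6 || !p2) — !p2 is true.
  13. (!p4 || !p6) — !p6 is true.
  14. (!p4 || p5 || !p1) — p5 is true.
  15. (!p6 || !p1 || !p3) — !p6 is true.
  16. (!p6 || p5) — !p6 is true.
  17. (!p1 || p5) — p5 is true.
  18. (p5 || !p2) — p5 is true.
  19. (p2 || p1) — p1 is true.
  20. (p5 || p6 || p3) — p5 is true.
  21. (p5 || p6 || !p2) — p5 is true.
  22. (!p2 || !p6 || !p3) — !p6 is true.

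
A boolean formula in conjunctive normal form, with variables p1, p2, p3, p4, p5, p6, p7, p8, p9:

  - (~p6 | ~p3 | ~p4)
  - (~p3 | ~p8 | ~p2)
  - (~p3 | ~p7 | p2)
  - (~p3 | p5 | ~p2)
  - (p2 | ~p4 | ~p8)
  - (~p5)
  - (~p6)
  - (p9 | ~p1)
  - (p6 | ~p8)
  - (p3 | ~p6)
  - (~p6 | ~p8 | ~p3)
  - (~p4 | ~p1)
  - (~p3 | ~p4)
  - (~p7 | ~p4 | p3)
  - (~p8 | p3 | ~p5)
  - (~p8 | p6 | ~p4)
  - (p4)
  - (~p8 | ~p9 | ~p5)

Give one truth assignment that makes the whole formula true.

p1=False, p2=True, p3=False, p4=True, p5=False, p6=False, p7=False, p8=False, p9=False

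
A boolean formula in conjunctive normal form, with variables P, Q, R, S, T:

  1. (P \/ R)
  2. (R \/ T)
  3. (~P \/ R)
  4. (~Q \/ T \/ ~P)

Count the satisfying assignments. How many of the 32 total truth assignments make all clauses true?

Split on P, then R.
  P=T, R=T: S free; 3 ways for (Q,T) × 2^1 = 6.
  P=T, R=F: a clause becomes empty — 0.
  P=F, R=T: Q, S, T free → 2^3 = 8.
  P=F, R=F: a clause becomes empty — 0.
Total: 6 + 0 + 8 + 0 = 14.

14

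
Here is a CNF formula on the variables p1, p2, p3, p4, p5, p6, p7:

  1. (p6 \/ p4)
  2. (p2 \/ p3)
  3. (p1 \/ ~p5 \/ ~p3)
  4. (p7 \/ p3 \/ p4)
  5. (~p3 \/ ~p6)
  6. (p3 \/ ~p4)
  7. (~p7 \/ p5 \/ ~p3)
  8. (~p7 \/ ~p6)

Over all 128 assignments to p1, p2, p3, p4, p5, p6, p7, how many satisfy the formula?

8

Split on p3, then p4.
  p3=1, p4=1: p2 free; 4 ways for (p1,p5,p6,p7) × 2^1 = 8.
  p3=1, p4=0: a clause becomes empty — 0.
  p3=0, p4=1: a clause becomes empty — 0.
  p3=0, p4=0: a clause becomes empty — 0.
Total: 8 + 0 + 0 + 0 = 8.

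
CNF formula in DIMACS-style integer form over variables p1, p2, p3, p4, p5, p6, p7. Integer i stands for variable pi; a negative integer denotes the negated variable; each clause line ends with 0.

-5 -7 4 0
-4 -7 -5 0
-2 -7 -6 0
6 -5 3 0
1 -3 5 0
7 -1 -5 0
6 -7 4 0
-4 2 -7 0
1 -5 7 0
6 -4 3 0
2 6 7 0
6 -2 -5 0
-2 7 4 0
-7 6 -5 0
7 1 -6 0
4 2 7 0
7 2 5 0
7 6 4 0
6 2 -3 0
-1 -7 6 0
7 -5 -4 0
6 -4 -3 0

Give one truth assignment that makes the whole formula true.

p1=1  p2=1  p3=1  p4=1  p5=0  p6=1  p7=0

Check each clause:
  1. {p4, ¬p5, ¬p7} — ¬p7 is true.
  2. {¬p7, ¬p5, ¬p4} — ¬p7 is true.
  3. {¬p7, ¬p6, ¬p2} — ¬p7 is true.
  4. {p6, ¬p5, p3} — p3 is true.
  5. {¬p3, p5, p1} — p1 is true.
  6. {¬p1, ¬p5, p7} — ¬p5 is true.
  7. {p6, ¬p7, p4} — ¬p7 is true.
  8. {¬p7, ¬p4, p2} — ¬p7 is true.
  9. {p7, p1, ¬p5} — p1 is true.
  10. {¬p4, p3, p6} — p3 is true.
  11. {p2, p6, p7} — p2 is true.
  12. {¬p5, p6, ¬p2} — ¬p5 is true.
  13. {p7, ¬p2, p4} — p4 is true.
  14. {¬p7, ¬p5, p6} — ¬p7 is true.
  15. {¬p6, p1, p7} — p1 is true.
  16. {p7, p4, p2} — p2 is true.
  17. {p2, p7, p5} — p2 is true.
  18. {p7, p6, p4} — p4 is true.
  19. {p2, ¬p3, p6} — p2 is true.
  20. {p6, ¬p1, ¬p7} — ¬p7 is true.
  21. {¬p4, ¬p5, p7} — ¬p5 is true.
  22. {p6, ¬p4, ¬p3} — p6 is true.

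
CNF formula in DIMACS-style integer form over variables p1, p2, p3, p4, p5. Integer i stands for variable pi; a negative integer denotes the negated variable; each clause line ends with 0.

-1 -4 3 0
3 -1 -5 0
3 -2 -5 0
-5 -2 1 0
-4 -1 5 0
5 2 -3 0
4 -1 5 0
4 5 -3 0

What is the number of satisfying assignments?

Split on p5, then p1.
  p5=1, p1=1: remaining (p2,p3,p4) ∈ {(0,1,0); (0,1,1); (1,1,0); (1,1,1)} — 4.
  p5=1, p1=0: remaining (p2,p3,p4) ∈ {(0,0,0); (0,0,1); (0,1,0); (0,1,1)} — 4.
  p5=0, p1=1: a clause becomes empty — 0.
  p5=0, p1=0: 5 of the 8 assignments to (p2,p3,p4) work.
Total: 4 + 4 + 0 + 5 = 13.

13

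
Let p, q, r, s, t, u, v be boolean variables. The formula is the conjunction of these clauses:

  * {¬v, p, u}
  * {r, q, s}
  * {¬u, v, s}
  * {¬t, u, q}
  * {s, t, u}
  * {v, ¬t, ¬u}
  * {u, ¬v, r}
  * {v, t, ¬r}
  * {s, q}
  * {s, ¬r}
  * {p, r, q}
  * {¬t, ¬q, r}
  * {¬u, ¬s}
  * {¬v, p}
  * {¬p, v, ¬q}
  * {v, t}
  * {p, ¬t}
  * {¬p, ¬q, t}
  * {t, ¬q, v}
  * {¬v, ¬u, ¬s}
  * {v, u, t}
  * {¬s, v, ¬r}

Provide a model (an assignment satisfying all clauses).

p=1  q=0  r=1  s=1  t=0  u=0  v=1

Check each clause:
  1. {p, u, ¬v} — p is true.
  2. {r, s, q} — r is true.
  3. {s, ¬u, v} — ¬u is true.
  4. {q, ¬t, u} — ¬t is true.
  5. {t, s, u} — s is true.
  6. {¬u, ¬t, v} — ¬u is true.
  7. {u, ¬v, r} — r is true.
  8. {t, ¬r, v} — v is true.
  9. {q, s} — s is true.
  10. {¬r, s} — s is true.
  11. {r, q, p} — p is true.
  12. {¬t, r, ¬q} — r is true.
  13. {¬u, ¬s} — ¬u is true.
  14. {p, ¬v} — p is true.
  15. {v, ¬p, ¬q} — ¬q is true.
  16. {v, t} — v is true.
  17. {¬t, p} — p is true.
  18. {¬q, t, ¬p} — ¬q is true.
  19. {v, t, ¬q} — ¬q is true.
  20. {¬s, ¬u, ¬v} — ¬u is true.
  21. {v, u, t} — v is true.
  22. {¬s, ¬r, v} — v is true.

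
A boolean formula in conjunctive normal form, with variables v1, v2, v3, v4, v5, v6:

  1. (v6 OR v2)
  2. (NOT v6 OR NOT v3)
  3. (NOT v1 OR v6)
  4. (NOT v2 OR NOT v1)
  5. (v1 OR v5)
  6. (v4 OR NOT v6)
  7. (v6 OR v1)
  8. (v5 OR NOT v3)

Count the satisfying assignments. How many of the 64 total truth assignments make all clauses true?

4

The models are:
  v1=F v2=F v3=F v4=T v5=T v6=T
  v1=F v2=T v3=F v4=T v5=T v6=T
  v1=T v2=F v3=F v4=T v5=F v6=T
  v1=T v2=F v3=F v4=T v5=T v6=T
Count: 4.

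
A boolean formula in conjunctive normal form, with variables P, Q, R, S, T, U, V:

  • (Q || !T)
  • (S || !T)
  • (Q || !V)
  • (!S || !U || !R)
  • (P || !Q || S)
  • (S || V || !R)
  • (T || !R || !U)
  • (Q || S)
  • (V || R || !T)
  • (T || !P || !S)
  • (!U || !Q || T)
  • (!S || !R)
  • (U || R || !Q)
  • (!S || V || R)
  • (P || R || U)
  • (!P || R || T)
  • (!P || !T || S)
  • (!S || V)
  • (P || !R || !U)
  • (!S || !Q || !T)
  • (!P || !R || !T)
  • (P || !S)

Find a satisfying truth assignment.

P=True, Q=True, R=True, S=False, T=False, U=False, V=True

Check each clause:
  1. (Q || !T) — Q is true.
  2. (S || !T) — !T is true.
  3. (Q || !V) — Q is true.
  4. (!S || !U || !R) — !U is true.
  5. (P || S || !Q) — P is true.
  6. (V || !R || S) — V is true.
  7. (!U || T || !R) — !U is true.
  8. (S || Q) — Q is true.
  9. (R || V || !T) — R is true.
  10. (!P || T || !S) — !S is true.
  11. (!U || !Q || T) — !U is true.
  12. (!S || !R) — !S is true.
  13. (!Q || U || R) — R is true.
  14. (V || !S || R) — R is true.
  15. (U || P || R) — P is true.
  16. (R || T || !P) — R is true.
  17. (S || !T || !P) — !T is true.
  18. (!S || V) — !S is true.
  19. (!R || P || !U) — P is true.
  20. (!S || !T || !Q) — !T is true.
  21. (!T || !R || !P) — !T is true.
  22. (!S || P) — P is true.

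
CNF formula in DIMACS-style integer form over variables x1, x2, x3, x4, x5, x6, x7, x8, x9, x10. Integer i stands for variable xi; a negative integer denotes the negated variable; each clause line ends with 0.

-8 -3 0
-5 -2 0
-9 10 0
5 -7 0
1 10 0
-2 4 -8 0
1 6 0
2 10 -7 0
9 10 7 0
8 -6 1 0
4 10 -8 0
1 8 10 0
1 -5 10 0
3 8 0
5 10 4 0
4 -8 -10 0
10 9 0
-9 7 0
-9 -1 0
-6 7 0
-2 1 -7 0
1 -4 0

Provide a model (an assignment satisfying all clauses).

x1=T, x2=F, x3=T, x4=F, x5=T, x6=F, x7=F, x8=F, x9=F, x10=T

Try x1 = True.
  then x9 is forced to False.
  then x10 is forced to True.
The remaining clauses are satisfied by x2 = False, x3 = True, x4 = False, x5 = True, x6 = False, x7 = False, x8 = False.
Check each clause:
  1. (~x3 \/ ~x8) — ~x8 is true.
  2. (~x2 \/ ~x5) — ~x2 is true.
  3. (x10 \/ ~x9) — x10 is true.
  4. (~x7 \/ x5) — ~x7 is true.
  5. (x10 \/ x1) — x1 is true.
  6. (~x8 \/ x4 \/ ~x2) — ~x8 is true.
  7. (x6 \/ x1) — x1 is true.
  8. (~x7 \/ x2 \/ x10) — ~x7 is true.
  9. (x7 \/ x10 \/ x9) — x10 is true.
  10. (x8 \/ x1 \/ ~x6) — x1 is true.
  11. (x4 \/ x10 \/ ~x8) — ~x8 is true.
  12. (x8 \/ x10 \/ x1) — x1 is true.
  13. (x1 \/ ~x5 \/ x10) — x1 is true.
  14. (x3 \/ x8) — x3 is true.
  15. (x4 \/ x10 \/ x5) — x10 is true.
  16. (~x8 \/ x4 \/ ~x10) — ~x8 is true.
  17. (x10 \/ x9) — x10 is true.
  18. (~x9 \/ x7) — ~x9 is true.
  19. (~x9 \/ ~x1) — ~x9 is true.
  20. (~x6 \/ x7) — ~x6 is true.
  21. (~x7 \/ x1 \/ ~x2) — x1 is true.
  22. (x1 \/ ~x4) — x1 is true.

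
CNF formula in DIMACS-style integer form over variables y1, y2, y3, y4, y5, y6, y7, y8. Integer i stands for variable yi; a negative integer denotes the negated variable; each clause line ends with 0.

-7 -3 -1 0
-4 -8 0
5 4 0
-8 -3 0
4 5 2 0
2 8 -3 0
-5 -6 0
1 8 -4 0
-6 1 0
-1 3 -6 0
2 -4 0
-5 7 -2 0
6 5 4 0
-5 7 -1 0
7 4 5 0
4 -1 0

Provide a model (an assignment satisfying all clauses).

y1 = 0, y2 = 0, y3 = 0, y4 = 0, y5 = 1, y6 = 0, y7 = 1, y8 = 1

Check each clause:
  1. (~y3 \/ ~y7 \/ ~y1) — ~y3 is true.
  2. (~y4 \/ ~y8) — ~y4 is true.
  3. (y4 \/ y5) — y5 is true.
  4. (~y8 \/ ~y3) — ~y3 is true.
  5. (y5 \/ y2 \/ y4) — y5 is true.
  6. (y2 \/ ~y3 \/ y8) — y8 is true.
  7. (~y6 \/ ~y5) — ~y6 is true.
  8. (y1 \/ y8 \/ ~y4) — y8 is true.
  9. (~y6 \/ y1) — ~y6 is true.
  10. (~y6 \/ ~y1 \/ y3) — ~y6 is true.
  11. (y2 \/ ~y4) — ~y4 is true.
  12. (~y5 \/ y7 \/ ~y2) — ~y2 is true.
  13. (y4 \/ y5 \/ y6) — y5 is true.
  14. (~y5 \/ ~y1 \/ y7) — ~y1 is true.
  15. (y4 \/ y7 \/ y5) — y5 is true.
  16. (y4 \/ ~y1) — ~y1 is true.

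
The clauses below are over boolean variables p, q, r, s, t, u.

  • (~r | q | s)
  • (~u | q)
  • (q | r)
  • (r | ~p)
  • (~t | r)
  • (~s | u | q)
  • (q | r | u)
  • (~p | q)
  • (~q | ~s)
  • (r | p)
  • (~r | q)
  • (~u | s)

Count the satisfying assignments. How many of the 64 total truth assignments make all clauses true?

The models are:
  p=F q=T r=T s=F t=F u=F
  p=F q=T r=T s=F t=T u=F
  p=T q=T r=T s=F t=F u=F
  p=T q=T r=T s=F t=T u=F
Count: 4.

4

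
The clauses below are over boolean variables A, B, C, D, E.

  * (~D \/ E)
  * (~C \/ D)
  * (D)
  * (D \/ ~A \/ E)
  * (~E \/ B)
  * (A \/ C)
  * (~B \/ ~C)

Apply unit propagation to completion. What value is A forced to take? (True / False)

True

(D) stands alone — D = True.
In (~D \/ E), ~D is now false; E must hold, so E = True.
From (B \/ ~E) and E = True: B = True.
(~B \/ ~C): since B = True, the clause reduces to (~C). C = False.
From (C \/ A) and C = False: A = True.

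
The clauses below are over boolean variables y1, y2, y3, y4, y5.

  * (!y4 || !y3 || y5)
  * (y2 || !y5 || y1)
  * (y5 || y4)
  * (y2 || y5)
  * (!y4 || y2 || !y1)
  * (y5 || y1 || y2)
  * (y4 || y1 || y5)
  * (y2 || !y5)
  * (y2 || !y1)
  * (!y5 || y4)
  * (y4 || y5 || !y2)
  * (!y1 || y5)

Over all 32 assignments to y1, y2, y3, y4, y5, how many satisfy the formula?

5

Satisfying assignments:
  y1=0 y2=1 y3=0 y4=1 y5=0
  y1=0 y2=1 y3=0 y4=1 y5=1
  y1=0 y2=1 y3=1 y4=1 y5=1
  y1=1 y2=1 y3=0 y4=1 y5=1
  y1=1 y2=1 y3=1 y4=1 y5=1
Count: 5.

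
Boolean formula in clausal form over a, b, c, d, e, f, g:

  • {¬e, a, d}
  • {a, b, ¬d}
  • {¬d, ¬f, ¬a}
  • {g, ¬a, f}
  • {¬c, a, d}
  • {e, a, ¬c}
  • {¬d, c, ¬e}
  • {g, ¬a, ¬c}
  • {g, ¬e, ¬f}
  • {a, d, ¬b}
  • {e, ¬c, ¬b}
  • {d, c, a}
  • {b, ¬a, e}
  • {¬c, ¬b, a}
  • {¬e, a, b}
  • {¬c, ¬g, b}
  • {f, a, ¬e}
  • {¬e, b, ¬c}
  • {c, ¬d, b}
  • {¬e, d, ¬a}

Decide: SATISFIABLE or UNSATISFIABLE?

SATISFIABLE

Try a = False.
Set b = True and propagate.
  then d is forced to True.
  then c is forced to False.
  then e is forced to False.
f, g are now unconstrained; take f = False, g = False.
Every clause has at least one true literal under this assignment.
So a=False, b=True, c=False, d=True, e=False, f=False, g=False is a satisfying assignment.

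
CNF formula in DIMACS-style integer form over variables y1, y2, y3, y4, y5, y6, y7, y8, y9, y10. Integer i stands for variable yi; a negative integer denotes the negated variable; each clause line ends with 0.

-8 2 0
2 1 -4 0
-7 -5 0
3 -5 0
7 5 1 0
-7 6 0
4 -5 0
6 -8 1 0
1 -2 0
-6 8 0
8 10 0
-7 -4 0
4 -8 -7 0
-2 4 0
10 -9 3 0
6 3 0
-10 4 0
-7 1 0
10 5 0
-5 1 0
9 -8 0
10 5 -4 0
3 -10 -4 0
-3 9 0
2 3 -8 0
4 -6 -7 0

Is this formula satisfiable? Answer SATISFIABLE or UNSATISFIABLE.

SATISFIABLE

Pure literal: y1 appears only positively; assign y1 = True.
Try y2 = False.
  then y8 is forced to False.
  then y6 is forced to False.
  then y7 is forced to False.
  then y10 is forced to True.
  then y3 is forced to True.
  then y4 is forced to True.
  then y9 is forced to True.
y5 is now unconstrained; take y5 = False.
So y1 = 1, y2 = 0, y3 = 1, y4 = 1, y5 = 0, y6 = 0, y7 = 0, y8 = 0, y9 = 1, y10 = 1 is a satisfying assignment.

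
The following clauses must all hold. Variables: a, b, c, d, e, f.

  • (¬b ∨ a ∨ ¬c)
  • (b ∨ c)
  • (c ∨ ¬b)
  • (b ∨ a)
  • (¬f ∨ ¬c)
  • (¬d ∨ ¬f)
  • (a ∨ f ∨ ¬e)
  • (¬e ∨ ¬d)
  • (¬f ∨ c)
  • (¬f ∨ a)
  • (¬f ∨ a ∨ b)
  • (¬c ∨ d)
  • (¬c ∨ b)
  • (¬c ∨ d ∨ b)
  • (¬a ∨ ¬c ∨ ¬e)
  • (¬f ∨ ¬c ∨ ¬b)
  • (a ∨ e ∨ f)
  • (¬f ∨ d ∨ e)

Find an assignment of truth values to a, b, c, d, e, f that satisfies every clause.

a=True, b=True, c=True, d=True, e=False, f=False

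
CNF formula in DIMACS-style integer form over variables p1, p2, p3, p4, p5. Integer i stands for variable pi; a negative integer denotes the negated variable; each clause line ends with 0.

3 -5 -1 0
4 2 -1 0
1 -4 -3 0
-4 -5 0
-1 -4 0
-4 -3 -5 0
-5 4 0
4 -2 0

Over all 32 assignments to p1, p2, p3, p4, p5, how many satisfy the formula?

The models are:
  p1=0 p2=0 p3=0 p4=0 p5=0
  p1=0 p2=0 p3=0 p4=1 p5=0
  p1=0 p2=0 p3=1 p4=0 p5=0
  p1=0 p2=1 p3=0 p4=1 p5=0
Count: 4.

4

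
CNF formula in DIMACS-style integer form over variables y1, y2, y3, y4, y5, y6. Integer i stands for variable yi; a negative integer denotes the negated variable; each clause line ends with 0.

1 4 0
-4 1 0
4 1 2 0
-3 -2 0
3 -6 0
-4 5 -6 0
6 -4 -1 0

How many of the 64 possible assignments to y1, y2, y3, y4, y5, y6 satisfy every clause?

9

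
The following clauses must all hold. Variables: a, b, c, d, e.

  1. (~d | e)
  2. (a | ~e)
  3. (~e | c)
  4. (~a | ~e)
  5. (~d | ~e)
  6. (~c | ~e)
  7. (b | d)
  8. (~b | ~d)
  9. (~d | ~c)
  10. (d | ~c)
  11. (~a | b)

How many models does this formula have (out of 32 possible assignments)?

Satisfying assignments:
  a=0 b=1 c=0 d=0 e=0
  a=1 b=1 c=0 d=0 e=0
Count: 2.

2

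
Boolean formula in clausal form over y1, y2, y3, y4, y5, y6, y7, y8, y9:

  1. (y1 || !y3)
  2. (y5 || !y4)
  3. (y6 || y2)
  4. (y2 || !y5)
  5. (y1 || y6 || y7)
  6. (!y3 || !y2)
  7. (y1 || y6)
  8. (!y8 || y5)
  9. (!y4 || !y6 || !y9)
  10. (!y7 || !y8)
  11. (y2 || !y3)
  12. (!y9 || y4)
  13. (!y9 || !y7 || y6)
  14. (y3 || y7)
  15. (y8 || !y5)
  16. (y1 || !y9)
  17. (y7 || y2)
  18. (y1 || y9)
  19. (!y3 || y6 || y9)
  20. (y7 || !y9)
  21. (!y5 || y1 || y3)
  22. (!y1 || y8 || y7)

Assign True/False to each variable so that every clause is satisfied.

y1=True, y2=False, y3=False, y4=False, y5=False, y6=True, y7=True, y8=False, y9=False

Branch on y1: take y1 = True.
The remaining clauses are satisfied by y2 = False, y3 = False, y4 = False, y5 = False, y6 = True, y7 = True, y8 = False, y9 = False.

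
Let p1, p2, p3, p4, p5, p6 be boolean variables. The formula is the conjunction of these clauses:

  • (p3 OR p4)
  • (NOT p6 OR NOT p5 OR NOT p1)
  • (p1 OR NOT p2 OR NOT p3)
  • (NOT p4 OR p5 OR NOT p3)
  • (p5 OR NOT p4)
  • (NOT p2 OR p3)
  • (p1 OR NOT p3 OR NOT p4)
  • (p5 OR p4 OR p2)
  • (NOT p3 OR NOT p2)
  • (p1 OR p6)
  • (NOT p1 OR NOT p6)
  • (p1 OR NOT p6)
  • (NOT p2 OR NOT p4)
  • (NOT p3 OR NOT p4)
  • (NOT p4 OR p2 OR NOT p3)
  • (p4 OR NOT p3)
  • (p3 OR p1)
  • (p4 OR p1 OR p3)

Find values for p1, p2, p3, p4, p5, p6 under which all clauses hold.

p1 = True, p2 = False, p3 = False, p4 = True, p5 = True, p6 = False

Branch on p1: take p1 = True.
  then p6 is forced to False.
The remaining clauses are satisfied by p2 = False, p3 = False, p4 = True, p5 = True.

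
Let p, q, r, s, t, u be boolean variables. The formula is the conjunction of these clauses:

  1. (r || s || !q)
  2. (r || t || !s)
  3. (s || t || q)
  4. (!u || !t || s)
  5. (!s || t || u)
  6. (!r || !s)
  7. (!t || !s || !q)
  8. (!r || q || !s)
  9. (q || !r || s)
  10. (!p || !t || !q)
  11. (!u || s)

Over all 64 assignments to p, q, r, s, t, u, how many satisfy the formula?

Case analysis on s and q:
  s=1, q=1: a clause becomes empty — 0.
  s=1, q=0: remaining (p,r,t,u) ∈ {(0,0,1,0); (0,0,1,1); (1,0,1,0); (1,0,1,1)} — 4.
  s=0, q=1: remaining (p,r,t,u) ∈ {(0,1,0,0); (0,1,1,0); (1,1,0,0)} — 3.
  s=0, q=0: remaining (p,r,t,u) ∈ {(0,0,1,0); (1,0,1,0)} — 2.
Total: 0 + 4 + 3 + 2 = 9.

9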